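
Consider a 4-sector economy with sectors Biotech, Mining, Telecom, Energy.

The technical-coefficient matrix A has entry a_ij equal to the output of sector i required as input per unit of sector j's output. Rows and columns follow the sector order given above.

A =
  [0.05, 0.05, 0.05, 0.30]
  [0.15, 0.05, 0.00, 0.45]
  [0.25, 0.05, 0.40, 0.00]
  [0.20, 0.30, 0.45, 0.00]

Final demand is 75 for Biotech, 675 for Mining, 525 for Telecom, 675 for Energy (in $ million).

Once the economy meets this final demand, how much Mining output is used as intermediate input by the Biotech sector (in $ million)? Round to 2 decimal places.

z_MB = 132.94

I − A =
  [   0.95    -0.05    -0.05    -0.30]
  [  -0.15     0.95     0.00    -0.45]
  [  -0.25    -0.05     0.60     0.00]
  [  -0.20    -0.30    -0.45     1.00]
Compute the cofactors C_ij = (−1)^(i+j)·(3×3 minor ij) of I−A; the adjugate is their transpose:
adj(I−A) = Cᵀ =
  [ 0.478875   0.093250   0.179125   0.185625]
  [ 0.194625   0.487750   0.224625   0.277875]
  [ 0.215750   0.079500   0.691750   0.100500]
  [ 0.251250   0.200750   0.414500   0.524750]
det(I−A) = Σ_j (I−A)_1j·C_1j = (0.95)(0.478875) + (-0.05)(0.194625) + (-0.05)(0.215750) + (-0.30)(0.251250) = 0.3590375
(I − A)⁻¹ = adj(I−A) / det(I−A) ≈
  [   1.3338     0.2597     0.4989     0.5170]
  [   0.5421     1.3585     0.6256     0.7739]
  [   0.6009     0.2214     1.9267     0.2799]
  [   0.6998     0.5591     1.1545     1.4615]
First solve x = (I − A)⁻¹ d = adj(I−A)·d / det(I−A); in particular x_B = (0.478875·75 + 0.093250·675 + 0.179125·525 + 0.185625·675) / 0.3590375 = 318.196875 / 0.3590375 ≈ 886.2497.
Intermediate flow from M to B: z_MB = a_MB · x_B = 0.15 × 318.196875 / 0.3590375 = 47.72953125 / 0.3590375 ≈ 132.94.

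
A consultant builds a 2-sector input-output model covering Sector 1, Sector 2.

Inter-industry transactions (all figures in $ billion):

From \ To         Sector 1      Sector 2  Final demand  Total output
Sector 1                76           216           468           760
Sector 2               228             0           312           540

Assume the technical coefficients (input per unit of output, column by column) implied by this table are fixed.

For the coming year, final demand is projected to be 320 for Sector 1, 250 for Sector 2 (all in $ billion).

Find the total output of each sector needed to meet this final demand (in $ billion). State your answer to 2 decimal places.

Technical coefficients a_ij = z_ij / X_j:
  a_11 = 76/760 = 0.10, a_21 = 228/760 = 0.30
  a_12 = 216/540 = 0.40, a_22 = 0/540 = 0.00
I − A =
  [   0.90    -0.40]
  [  -0.30     1.00]
det(I−A) = (0.90)(1.00) − (-0.40)(-0.30) = 0.7800
adj(I−A) = [[1.00, 0.40], [0.30, 0.90]]
(I − A)⁻¹ = adj(I−A) / det(I−A) ≈
  [   1.2821     0.5128]
  [   0.3846     1.1538]
x = (I − A)⁻¹ d = adj(I−A)·d / det(I−A), with det(I−A) = 0.7800:
  x_1 = (1.00·320 + 0.40·250) / 0.7800 = 420.00 / 0.7800 ≈ 538.46
  x_2 = (0.30·320 + 0.90·250) / 0.7800 = 321.00 / 0.7800 ≈ 411.54

x_1 = 538.46, x_2 = 411.54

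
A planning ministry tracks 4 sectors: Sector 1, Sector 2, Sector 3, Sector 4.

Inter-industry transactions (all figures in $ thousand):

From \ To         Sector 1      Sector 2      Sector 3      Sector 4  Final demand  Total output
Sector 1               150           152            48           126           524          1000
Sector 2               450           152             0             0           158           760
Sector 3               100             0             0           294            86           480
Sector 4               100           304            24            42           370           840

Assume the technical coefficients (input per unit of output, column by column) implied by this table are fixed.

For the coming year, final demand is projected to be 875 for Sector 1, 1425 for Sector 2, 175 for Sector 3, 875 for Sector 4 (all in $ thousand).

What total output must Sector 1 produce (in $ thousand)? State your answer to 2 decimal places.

x_1 = 2364.59

Technical coefficients a_ij = z_ij / X_j:
  a_11 = 150/1000 = 0.15, a_21 = 450/1000 = 0.45, a_31 = 100/1000 = 0.10, a_41 = 100/1000 = 0.10
  a_12 = 152/760 = 0.20, a_22 = 152/760 = 0.20, a_32 = 0/760 = 0.00, a_42 = 304/760 = 0.40
  a_13 = 48/480 = 0.10, a_23 = 0/480 = 0.00, a_33 = 0/480 = 0.00, a_43 = 24/480 = 0.05
  a_14 = 126/840 = 0.15, a_24 = 0/840 = 0.00, a_34 = 294/840 = 0.35, a_44 = 42/840 = 0.05
I − A =
  [   0.85    -0.20    -0.10    -0.15]
  [  -0.45     0.80     0.00     0.00]
  [  -0.10     0.00     1.00    -0.35]
  [  -0.10    -0.40    -0.05     0.95]
Compute the cofactors C_ij = (−1)^(i+j)·(3×3 minor ij) of I−A; the adjugate is their transpose:
adj(I−A) = Cᵀ =
  [ 0.746000   0.260500   0.082000   0.148000]
  [ 0.419625   0.763875   0.046125   0.083250]
  [ 0.167000   0.151000   0.521500   0.218500]
  [ 0.264000   0.357000   0.055500   0.582000]
det(I−A) = Σ_j (I−A)_1j·C_1j = (0.85)(0.746000) + (-0.20)(0.419625) + (-0.10)(0.167000) + (-0.15)(0.264000) = 0.493875
(I − A)⁻¹ = adj(I−A) / det(I−A) ≈
  [   1.5105     0.5275     0.1660     0.2997]
  [   0.8497     1.5467     0.0934     0.1686]
  [   0.3381     0.3057     1.0559     0.4424]
  [   0.5345     0.7229     0.1124     1.1784]
x = (I − A)⁻¹ d = adj(I−A)·d / det(I−A), with det(I−A) = 0.493875:
  x_1 = (0.746000·875 + 0.260500·1425 + 0.082000·175 + 0.148000·875) / 0.493875 = 1167.8125 / 0.493875 ≈ 2364.59
  x_2 = (0.419625·875 + 0.763875·1425 + 0.046125·175 + 0.083250·875) / 0.493875 = 1536.609375 / 0.493875 ≈ 3111.33
  x_3 = (0.167000·875 + 0.151000·1425 + 0.521500·175 + 0.218500·875) / 0.493875 = 643.75 / 0.493875 ≈ 1303.47
  x_4 = (0.264000·875 + 0.357000·1425 + 0.055500·175 + 0.582000·875) / 0.493875 = 1258.6875 / 0.493875 ≈ 2548.60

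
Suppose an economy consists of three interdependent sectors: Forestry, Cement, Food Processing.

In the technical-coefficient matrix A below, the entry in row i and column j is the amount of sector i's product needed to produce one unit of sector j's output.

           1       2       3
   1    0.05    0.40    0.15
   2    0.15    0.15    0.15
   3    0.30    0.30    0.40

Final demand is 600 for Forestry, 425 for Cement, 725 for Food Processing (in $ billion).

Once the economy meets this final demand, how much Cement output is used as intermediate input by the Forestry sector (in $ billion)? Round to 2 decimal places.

z_21 = 234.60

I − A =
  [   0.95    -0.40    -0.15]
  [  -0.15     0.85    -0.15]
  [  -0.30    -0.30     0.60]
Cofactors of I−A, C_ij = (−1)^(i+j)·(minor ij) (rows/columns in the sector order above):
  C_11 = (0.85)(0.60) − (-0.15)(-0.30) = 0.4650
  C_12 = −[(-0.15)(0.60) − (-0.15)(-0.30)] = 0.1350
  C_13 = (-0.15)(-0.30) − (0.85)(-0.30) = 0.3000
  C_21 = −[(-0.40)(0.60) − (-0.15)(-0.30)] = 0.2850
  C_22 = (0.95)(0.60) − (-0.15)(-0.30) = 0.5250
  C_23 = −[(0.95)(-0.30) − (-0.40)(-0.30)] = 0.4050
  C_31 = (-0.40)(-0.15) − (-0.15)(0.85) = 0.1875
  C_32 = −[(0.95)(-0.15) − (-0.15)(-0.15)] = 0.1650
  C_33 = (0.95)(0.85) − (-0.40)(-0.15) = 0.7475
det(I−A) = Σ_j (I−A)_1j·C_1j = (0.95)(0.4650) + (-0.40)(0.1350) + (-0.15)(0.3000) = 0.34275
adj(I−A) = Cᵀ =
  [ 0.4650   0.2850   0.1875]
  [ 0.1350   0.5250   0.1650]
  [ 0.3000   0.4050   0.7475]
(I − A)⁻¹ = adj(I−A) / det(I−A) ≈
  [   1.3567     0.8315     0.5470]
  [   0.3939     1.5317     0.4814]
  [   0.8753     1.1816     2.1809]
First solve x = (I − A)⁻¹ d = adj(I−A)·d / det(I−A); in particular x_1 = (0.4650·600 + 0.2850·425 + 0.1875·725) / 0.34275 = 536.0625 / 0.34275 ≈ 1564.0044.
Intermediate flow from 2 to 1: z_21 = a_21 · x_1 = 0.15 × 536.0625 / 0.34275 = 80.409375 / 0.34275 ≈ 234.60.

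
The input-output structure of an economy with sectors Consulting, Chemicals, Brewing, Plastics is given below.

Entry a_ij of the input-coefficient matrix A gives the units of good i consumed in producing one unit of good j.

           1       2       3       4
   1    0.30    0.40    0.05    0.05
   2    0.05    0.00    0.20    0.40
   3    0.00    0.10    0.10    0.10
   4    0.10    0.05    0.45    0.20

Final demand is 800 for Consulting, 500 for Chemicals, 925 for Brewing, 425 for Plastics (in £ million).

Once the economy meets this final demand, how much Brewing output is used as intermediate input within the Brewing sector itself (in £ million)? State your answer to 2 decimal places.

z_33 = 139.02

I − A =
  [   0.70    -0.40    -0.05    -0.05]
  [  -0.05     1.00    -0.20    -0.40]
  [   0.00    -0.10     0.90    -0.10]
  [  -0.10    -0.05    -0.45     0.80]
Compute the cofactors C_ij = (−1)^(i+j)·(3×3 minor ij) of I−A; the adjugate is their transpose:
adj(I−A) = Cᵀ =
  [ 0.622000   0.278750   0.198000   0.203000]
  [ 0.071750   0.467500   0.242125   0.268500]
  [ 0.018250   0.063000   0.508875   0.096250]
  [ 0.092500   0.099500   0.326125   0.597750]
det(I−A) = Σ_j (I−A)_1j·C_1j = (0.70)(0.622000) + (-0.40)(0.071750) + (-0.05)(0.018250) + (-0.05)(0.092500) = 0.4011625
(I − A)⁻¹ = adj(I−A) / det(I−A) ≈
  [   1.5505     0.6949     0.4936     0.5060]
  [   0.1789     1.1654     0.6036     0.6693]
  [   0.0455     0.1570     1.2685     0.2399]
  [   0.2306     0.2480     0.8129     1.4900]
First solve x = (I − A)⁻¹ d = adj(I−A)·d / det(I−A); in particular x_3 = (0.018250·800 + 0.063000·500 + 0.508875·925 + 0.096250·425) / 0.4011625 = 557.715625 / 0.4011625 ≈ 1390.2487.
Intermediate flow from 3 to 3: z_33 = a_33 · x_3 = 0.10 × 557.715625 / 0.4011625 = 55.7715625 / 0.4011625 ≈ 139.02.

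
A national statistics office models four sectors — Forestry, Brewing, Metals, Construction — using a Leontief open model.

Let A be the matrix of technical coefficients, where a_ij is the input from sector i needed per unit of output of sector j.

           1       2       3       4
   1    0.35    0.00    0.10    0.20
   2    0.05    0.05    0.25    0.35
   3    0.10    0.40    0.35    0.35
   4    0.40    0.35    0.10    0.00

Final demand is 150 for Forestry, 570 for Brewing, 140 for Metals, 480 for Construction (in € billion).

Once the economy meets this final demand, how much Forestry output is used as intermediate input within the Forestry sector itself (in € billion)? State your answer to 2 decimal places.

I − A =
  [   0.65     0.00    -0.10    -0.20]
  [  -0.05     0.95    -0.25    -0.35]
  [  -0.10    -0.40     0.65    -0.35]
  [  -0.40    -0.35    -0.10     1.00]
Compute the cofactors C_ij = (−1)^(i+j)·(3×3 minor ij) of I−A; the adjugate is their transpose:
adj(I−A) = Cᵀ =
  [ 0.360000   0.105750   0.119250   0.150750]
  [ 0.185250   0.321750   0.185250   0.214500]
  [ 0.297875   0.314625   0.458375   0.330125]
  [ 0.238625   0.186375   0.158375   0.324875]
det(I−A) = Σ_j (I−A)_1j·C_1j = (0.65)(0.360000) + (0.00)(0.185250) + (-0.10)(0.297875) + (-0.20)(0.238625) = 0.1564875
(I − A)⁻¹ = adj(I−A) / det(I−A) ≈
  [   2.3005     0.6758     0.7620     0.9633]
  [   1.1838     2.0561     1.1838     1.3707]
  [   1.9035     2.0105     2.9291     2.1096]
  [   1.5249     1.1910     1.0121     2.0760]
First solve x = (I − A)⁻¹ d = adj(I−A)·d / det(I−A); in particular x_1 = (0.360000·150 + 0.105750·570 + 0.119250·140 + 0.150750·480) / 0.1564875 = 203.3325 / 0.1564875 ≈ 1299.3530.
Intermediate flow from 1 to 1: z_11 = a_11 · x_1 = 0.35 × 203.3325 / 0.1564875 = 71.166375 / 0.1564875 ≈ 454.77.

z_11 = 454.77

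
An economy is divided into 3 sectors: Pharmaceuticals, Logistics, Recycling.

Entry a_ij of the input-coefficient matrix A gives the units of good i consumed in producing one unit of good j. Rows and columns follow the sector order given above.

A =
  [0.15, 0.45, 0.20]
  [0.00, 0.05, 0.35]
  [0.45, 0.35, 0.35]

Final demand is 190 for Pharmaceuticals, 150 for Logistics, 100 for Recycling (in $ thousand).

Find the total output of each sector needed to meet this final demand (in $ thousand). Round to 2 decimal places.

I − A =
  [   0.85    -0.45    -0.20]
  [   0.00     0.95    -0.35]
  [  -0.45    -0.35     0.65]
Cofactors of I−A, C_ij = (−1)^(i+j)·(minor ij) (rows/columns in the sector order above):
  C_11 = (0.95)(0.65) − (-0.35)(-0.35) = 0.4950
  C_12 = −[(0.00)(0.65) − (-0.35)(-0.45)] = 0.1575
  C_13 = (0.00)(-0.35) − (0.95)(-0.45) = 0.4275
  C_21 = −[(-0.45)(0.65) − (-0.20)(-0.35)] = 0.3625
  C_22 = (0.85)(0.65) − (-0.20)(-0.45) = 0.4625
  C_23 = −[(0.85)(-0.35) − (-0.45)(-0.45)] = 0.5000
  C_31 = (-0.45)(-0.35) − (-0.20)(0.95) = 0.3475
  C_32 = −[(0.85)(-0.35) − (-0.20)(0.00)] = 0.2975
  C_33 = (0.85)(0.95) − (-0.45)(0.00) = 0.8075
det(I−A) = Σ_j (I−A)_1j·C_1j = (0.85)(0.4950) + (-0.45)(0.1575) + (-0.20)(0.4275) = 0.264375
adj(I−A) = Cᵀ =
  [ 0.4950   0.3625   0.3475]
  [ 0.1575   0.4625   0.2975]
  [ 0.4275   0.5000   0.8075]
(I − A)⁻¹ = adj(I−A) / det(I−A) ≈
  [   1.8723     1.3712     1.3144]
  [   0.5957     1.7494     1.1253]
  [   1.6170     1.8913     3.0544]
x = (I − A)⁻¹ d = adj(I−A)·d / det(I−A), with det(I−A) = 0.264375:
  x_1 = (0.4950·190 + 0.3625·150 + 0.3475·100) / 0.264375 = 183.175 / 0.264375 ≈ 692.86
  x_2 = (0.1575·190 + 0.4625·150 + 0.2975·100) / 0.264375 = 129.05 / 0.264375 ≈ 488.13
  x_3 = (0.4275·190 + 0.5000·150 + 0.8075·100) / 0.264375 = 236.975 / 0.264375 ≈ 896.36

x_1 = 692.86, x_2 = 488.13, x_3 = 896.36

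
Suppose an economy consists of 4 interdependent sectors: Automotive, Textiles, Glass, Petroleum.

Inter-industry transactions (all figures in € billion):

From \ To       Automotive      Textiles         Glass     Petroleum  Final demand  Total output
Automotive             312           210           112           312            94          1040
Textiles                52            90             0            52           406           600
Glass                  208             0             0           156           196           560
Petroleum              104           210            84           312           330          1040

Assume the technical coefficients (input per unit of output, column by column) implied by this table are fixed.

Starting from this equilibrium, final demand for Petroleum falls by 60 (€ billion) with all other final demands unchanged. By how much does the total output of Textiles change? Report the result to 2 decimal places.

Technical coefficients a_ij = z_ij / X_j:
  a_AA = 312/1040 = 0.30, a_TA = 52/1040 = 0.05, a_GA = 208/1040 = 0.20, a_PA = 104/1040 = 0.10
  a_AT = 210/600 = 0.35, a_TT = 90/600 = 0.15, a_GT = 0/600 = 0.00, a_PT = 210/600 = 0.35
  a_AG = 112/560 = 0.20, a_TG = 0/560 = 0.00, a_GG = 0/560 = 0.00, a_PG = 84/560 = 0.15
  a_AP = 312/1040 = 0.30, a_TP = 52/1040 = 0.05, a_GP = 156/1040 = 0.15, a_PP = 312/1040 = 0.30
I − A =
  [   0.70    -0.35    -0.20    -0.30]
  [  -0.05     0.85     0.00    -0.05]
  [  -0.20     0.00     1.00    -0.15]
  [  -0.10    -0.35    -0.15     0.70]
Compute the cofactors C_ij = (−1)^(i+j)·(3×3 minor ij) of I−A; the adjugate is their transpose:
adj(I−A) = Cᵀ =
  [ 0.558375   0.352625   0.156375   0.298000]
  [ 0.040375   0.404250   0.015500   0.049500]
  [ 0.130875   0.112000   0.359500   0.141125]
  [ 0.128000   0.276500   0.107125   0.543500]
det(I−A) = Σ_j (I−A)_1j·C_1j = (0.70)(0.558375) + (-0.35)(0.040375) + (-0.20)(0.130875) + (-0.30)(0.128000) = 0.31215625
(I − A)⁻¹ = adj(I−A) / det(I−A) ≈
  [   1.7888     1.1296     0.5010     0.9547]
  [   0.1293     1.2950     0.0497     0.1586]
  [   0.4193     0.3588     1.1517     0.4521]
  [   0.4101     0.8858     0.3432     1.7411]
Δx = (I − A)⁻¹ Δd with Δd having -60 in the Petroleum component and 0 elsewhere.
So Δx_T = L_TP · (-60), where L_TP = adj(I−A)_TP / det(I−A) = 0.049500 / 0.31215625.
Δx_T = 0.049500 × (-60) / 0.31215625 = -2.97 / 0.31215625 ≈ -9.51.

Δx_T = -9.51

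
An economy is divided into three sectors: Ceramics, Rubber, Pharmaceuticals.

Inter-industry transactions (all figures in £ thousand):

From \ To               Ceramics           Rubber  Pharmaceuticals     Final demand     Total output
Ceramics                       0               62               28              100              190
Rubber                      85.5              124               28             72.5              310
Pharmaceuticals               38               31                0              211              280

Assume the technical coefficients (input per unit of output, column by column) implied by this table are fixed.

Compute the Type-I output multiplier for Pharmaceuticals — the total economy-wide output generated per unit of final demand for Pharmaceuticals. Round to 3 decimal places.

m_P = 1.533

Technical coefficients a_ij = z_ij / X_j:
  a_CC = 0/190 = 0.00, a_RC = 85.5/190 = 0.45, a_PC = 38/190 = 0.20
  a_CR = 62/310 = 0.20, a_RR = 124/310 = 0.40, a_PR = 31/310 = 0.10
  a_CP = 28/280 = 0.10, a_RP = 28/280 = 0.10, a_PP = 0/280 = 0.00
I − A =
  [   1.00    -0.20    -0.10]
  [  -0.45     0.60    -0.10]
  [  -0.20    -0.10     1.00]
Cofactors of I−A, C_ij = (−1)^(i+j)·(minor ij) (rows/columns in the sector order above):
  C_11 = (0.60)(1.00) − (-0.10)(-0.10) = 0.5900
  C_12 = −[(-0.45)(1.00) − (-0.10)(-0.20)] = 0.4700
  C_13 = (-0.45)(-0.10) − (0.60)(-0.20) = 0.1650
  C_21 = −[(-0.20)(1.00) − (-0.10)(-0.10)] = 0.2100
  C_22 = (1.00)(1.00) − (-0.10)(-0.20) = 0.9800
  C_23 = −[(1.00)(-0.10) − (-0.20)(-0.20)] = 0.1400
  C_31 = (-0.20)(-0.10) − (-0.10)(0.60) = 0.0800
  C_32 = −[(1.00)(-0.10) − (-0.10)(-0.45)] = 0.1450
  C_33 = (1.00)(0.60) − (-0.20)(-0.45) = 0.5100
det(I−A) = Σ_j (I−A)_1j·C_1j = (1.00)(0.5900) + (-0.20)(0.4700) + (-0.10)(0.1650) = 0.4795
adj(I−A) = Cᵀ =
  [ 0.5900   0.2100   0.0800]
  [ 0.4700   0.9800   0.1450]
  [ 0.1650   0.1400   0.5100]
(I − A)⁻¹ = adj(I−A) / det(I−A) ≈
  [   1.2304     0.4380     0.1668]
  [   0.9802     2.0438     0.3024]
  [   0.3441     0.2920     1.0636]
The output multiplier for sector j is the column-j sum of the Leontief inverse (I − A)⁻¹ = adj(I−A) / det(I−A).
Column P of adj(I−A): (0.0800, 0.1450, 0.5100); det(I−A) = 0.4795.
m_P = (0.0800 + 0.1450 + 0.5100) / 0.4795 = 0.735 / 0.4795 ≈ 1.533.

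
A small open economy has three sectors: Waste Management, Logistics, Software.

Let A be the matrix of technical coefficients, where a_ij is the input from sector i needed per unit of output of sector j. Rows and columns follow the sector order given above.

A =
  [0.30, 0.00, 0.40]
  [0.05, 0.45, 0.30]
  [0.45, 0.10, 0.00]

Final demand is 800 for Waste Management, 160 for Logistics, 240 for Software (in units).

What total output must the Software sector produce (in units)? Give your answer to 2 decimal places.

x_3 = 1161.98

I − A =
  [   0.70     0.00    -0.40]
  [  -0.05     0.55    -0.30]
  [  -0.45    -0.10     1.00]
Cofactors of I−A, C_ij = (−1)^(i+j)·(minor ij) (rows/columns in the sector order above):
  C_11 = (0.55)(1.00) − (-0.30)(-0.10) = 0.5200
  C_12 = −[(-0.05)(1.00) − (-0.30)(-0.45)] = 0.1850
  C_13 = (-0.05)(-0.10) − (0.55)(-0.45) = 0.2525
  C_21 = −[(0.00)(1.00) − (-0.40)(-0.10)] = 0.0400
  C_22 = (0.70)(1.00) − (-0.40)(-0.45) = 0.5200
  C_23 = −[(0.70)(-0.10) − (0.00)(-0.45)] = 0.0700
  C_31 = (0.00)(-0.30) − (-0.40)(0.55) = 0.2200
  C_32 = −[(0.70)(-0.30) − (-0.40)(-0.05)] = 0.2300
  C_33 = (0.70)(0.55) − (0.00)(-0.05) = 0.3850
det(I−A) = Σ_j (I−A)_1j·C_1j = (0.70)(0.5200) + (0.00)(0.1850) + (-0.40)(0.2525) = 0.2630
adj(I−A) = Cᵀ =
  [ 0.5200   0.0400   0.2200]
  [ 0.1850   0.5200   0.2300]
  [ 0.2525   0.0700   0.3850]
(I − A)⁻¹ = adj(I−A) / det(I−A) ≈
  [   1.9772     0.1521     0.8365]
  [   0.7034     1.9772     0.8745]
  [   0.9601     0.2662     1.4639]
x = (I − A)⁻¹ d = adj(I−A)·d / det(I−A), with det(I−A) = 0.2630:
  x_1 = (0.5200·800 + 0.0400·160 + 0.2200·240) / 0.2630 = 475.20 / 0.2630 ≈ 1806.84
  x_2 = (0.1850·800 + 0.5200·160 + 0.2300·240) / 0.2630 = 286.40 / 0.2630 ≈ 1088.97
  x_3 = (0.2525·800 + 0.0700·160 + 0.3850·240) / 0.2630 = 305.60 / 0.2630 ≈ 1161.98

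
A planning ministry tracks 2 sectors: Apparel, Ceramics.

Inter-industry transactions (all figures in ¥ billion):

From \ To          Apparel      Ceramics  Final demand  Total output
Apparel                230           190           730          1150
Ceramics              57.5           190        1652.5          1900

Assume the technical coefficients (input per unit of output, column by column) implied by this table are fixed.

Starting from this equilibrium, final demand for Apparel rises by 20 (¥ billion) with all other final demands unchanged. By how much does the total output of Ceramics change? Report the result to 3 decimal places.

Δx_C = 1.399

Technical coefficients a_ij = z_ij / X_j:
  a_AA = 230/1150 = 0.20, a_CA = 57.5/1150 = 0.05
  a_AC = 190/1900 = 0.10, a_CC = 190/1900 = 0.10
I − A =
  [   0.80    -0.10]
  [  -0.05     0.90]
det(I−A) = (0.80)(0.90) − (-0.10)(-0.05) = 0.7150
adj(I−A) = [[0.90, 0.10], [0.05, 0.80]]
(I − A)⁻¹ = adj(I−A) / det(I−A) ≈
  [   1.2587     0.1399]
  [   0.0699     1.1189]
Δx = (I − A)⁻¹ Δd with Δd having +20 in the Apparel component and 0 elsewhere.
So Δx_C = L_CA · (+20), where L_CA = adj(I−A)_CA / det(I−A) = 0.05 / 0.7150.
Δx_C = 0.05 × (+20) / 0.7150 = 1.00 / 0.7150 ≈ 1.399.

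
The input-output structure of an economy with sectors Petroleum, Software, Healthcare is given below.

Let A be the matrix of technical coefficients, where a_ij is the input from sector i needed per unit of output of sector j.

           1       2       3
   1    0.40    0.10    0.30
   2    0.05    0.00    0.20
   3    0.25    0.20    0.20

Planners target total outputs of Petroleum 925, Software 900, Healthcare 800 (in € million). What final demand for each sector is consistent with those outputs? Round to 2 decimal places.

I − A =
  [   0.60    -0.10    -0.30]
  [  -0.05     1.00    -0.20]
  [  -0.25    -0.20     0.80]
d = (I − A) x:
  d_1 = (+0.60)·925 + (-0.10)·900 + (-0.30)·800 = 225.00
  d_2 = (-0.05)·925 + (+1.00)·900 + (-0.20)·800 = 693.75
  d_3 = (-0.25)·925 + (-0.20)·900 + (+0.80)·800 = 228.75

d_1 = 225.00, d_2 = 693.75, d_3 = 228.75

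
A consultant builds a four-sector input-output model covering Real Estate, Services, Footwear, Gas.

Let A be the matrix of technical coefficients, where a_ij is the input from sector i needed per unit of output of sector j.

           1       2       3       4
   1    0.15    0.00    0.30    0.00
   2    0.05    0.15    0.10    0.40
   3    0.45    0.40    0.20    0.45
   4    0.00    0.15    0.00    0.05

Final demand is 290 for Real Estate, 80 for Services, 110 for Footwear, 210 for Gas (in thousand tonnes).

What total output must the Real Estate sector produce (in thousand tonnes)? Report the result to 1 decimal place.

x_1 = 634.3

I − A =
  [   0.85     0.00    -0.30     0.00]
  [  -0.05     0.85    -0.10    -0.40]
  [  -0.45    -0.40     0.80    -0.45]
  [   0.00    -0.15     0.00     0.95]
Compute the cofactors C_ij = (−1)^(i+j)·(3×3 minor ij) of I−A; the adjugate is their transpose:
adj(I−A) = Cᵀ =
  [ 0.553250   0.134250   0.224250   0.162750]
  [ 0.080750   0.517750   0.095000   0.263000]
  [ 0.358750   0.380375   0.635375   0.461125]
  [ 0.012750   0.081750   0.015000   0.423250]
det(I−A) = Σ_j (I−A)_1j·C_1j = (0.85)(0.553250) + (0.00)(0.080750) + (-0.30)(0.358750) + (0.00)(0.012750) = 0.3626375
(I − A)⁻¹ = adj(I−A) / det(I−A) ≈
  [   1.5256     0.3702     0.6184     0.4488]
  [   0.2227     1.4277     0.2620     0.7252]
  [   0.9893     1.0489     1.7521     1.2716]
  [   0.0352     0.2254     0.0414     1.1671]
x = (I − A)⁻¹ d = adj(I−A)·d / det(I−A), with det(I−A) = 0.3626375:
  x_1 = (0.553250·290 + 0.134250·80 + 0.224250·110 + 0.162750·210) / 0.3626375 = 230.0275 / 0.3626375 ≈ 634.3
  x_2 = (0.080750·290 + 0.517750·80 + 0.095000·110 + 0.263000·210) / 0.3626375 = 130.5175 / 0.3626375 ≈ 359.9
  x_3 = (0.358750·290 + 0.380375·80 + 0.635375·110 + 0.461125·210) / 0.3626375 = 301.195 / 0.3626375 ≈ 830.6
  x_4 = (0.012750·290 + 0.081750·80 + 0.015000·110 + 0.423250·210) / 0.3626375 = 100.77 / 0.3626375 ≈ 277.9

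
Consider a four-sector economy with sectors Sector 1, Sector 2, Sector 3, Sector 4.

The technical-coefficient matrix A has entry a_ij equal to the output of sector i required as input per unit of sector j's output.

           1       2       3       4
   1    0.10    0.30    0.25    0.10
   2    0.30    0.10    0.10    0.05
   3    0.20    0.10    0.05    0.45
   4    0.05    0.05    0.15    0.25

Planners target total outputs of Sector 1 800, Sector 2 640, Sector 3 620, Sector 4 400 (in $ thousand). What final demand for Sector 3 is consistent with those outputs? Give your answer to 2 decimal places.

I − A =
  [   0.90    -0.30    -0.25    -0.10]
  [  -0.30     0.90    -0.10    -0.05]
  [  -0.20    -0.10     0.95    -0.45]
  [  -0.05    -0.05    -0.15     0.75]
d = (I − A) x:
  d_1 = (+0.90)·800 + (-0.30)·640 + (-0.25)·620 + (-0.10)·400 = 333.00
  d_2 = (-0.30)·800 + (+0.90)·640 + (-0.10)·620 + (-0.05)·400 = 254.00
  d_3 = (-0.20)·800 + (-0.10)·640 + (+0.95)·620 + (-0.45)·400 = 185.00
  d_4 = (-0.05)·800 + (-0.05)·640 + (-0.15)·620 + (+0.75)·400 = 135.00

d_3 = 185.00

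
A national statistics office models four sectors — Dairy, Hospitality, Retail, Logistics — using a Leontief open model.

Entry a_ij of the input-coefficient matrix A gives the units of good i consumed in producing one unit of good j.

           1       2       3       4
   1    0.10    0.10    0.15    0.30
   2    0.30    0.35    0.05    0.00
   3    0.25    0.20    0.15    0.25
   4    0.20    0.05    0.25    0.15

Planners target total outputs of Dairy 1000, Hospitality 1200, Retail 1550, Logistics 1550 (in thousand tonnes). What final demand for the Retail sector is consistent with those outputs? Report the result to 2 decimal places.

d_3 = 440.00

I − A =
  [   0.90    -0.10    -0.15    -0.30]
  [  -0.30     0.65    -0.05     0.00]
  [  -0.25    -0.20     0.85    -0.25]
  [  -0.20    -0.05    -0.25     0.85]
d = (I − A) x:
  d_1 = (+0.90)·1000 + (-0.10)·1200 + (-0.15)·1550 + (-0.30)·1550 = 82.50
  d_2 = (-0.30)·1000 + (+0.65)·1200 + (-0.05)·1550 + (+0.00)·1550 = 402.50
  d_3 = (-0.25)·1000 + (-0.20)·1200 + (+0.85)·1550 + (-0.25)·1550 = 440.00
  d_4 = (-0.20)·1000 + (-0.05)·1200 + (-0.25)·1550 + (+0.85)·1550 = 670.00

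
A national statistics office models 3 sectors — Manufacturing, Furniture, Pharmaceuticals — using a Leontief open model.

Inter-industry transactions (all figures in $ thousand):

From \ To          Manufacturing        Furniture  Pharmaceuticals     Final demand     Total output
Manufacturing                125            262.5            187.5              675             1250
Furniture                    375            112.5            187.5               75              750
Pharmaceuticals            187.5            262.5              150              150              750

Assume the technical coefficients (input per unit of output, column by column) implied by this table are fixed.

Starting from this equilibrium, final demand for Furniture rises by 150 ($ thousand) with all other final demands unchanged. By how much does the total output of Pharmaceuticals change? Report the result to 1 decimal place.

Technical coefficients a_ij = z_ij / X_j:
  a_MM = 125/1250 = 0.10, a_FM = 375/1250 = 0.30, a_PM = 187.5/1250 = 0.15
  a_MF = 262.5/750 = 0.35, a_FF = 112.5/750 = 0.15, a_PF = 262.5/750 = 0.35
  a_MP = 187.5/750 = 0.25, a_FP = 187.5/750 = 0.25, a_PP = 150/750 = 0.20
I − A =
  [   0.90    -0.35    -0.25]
  [  -0.30     0.85    -0.25]
  [  -0.15    -0.35     0.80]
Cofactors of I−A, C_ij = (−1)^(i+j)·(minor ij) (rows/columns in the sector order above):
  C_11 = (0.85)(0.80) − (-0.25)(-0.35) = 0.5925
  C_12 = −[(-0.30)(0.80) − (-0.25)(-0.15)] = 0.2775
  C_13 = (-0.30)(-0.35) − (0.85)(-0.15) = 0.2325
  C_21 = −[(-0.35)(0.80) − (-0.25)(-0.35)] = 0.3675
  C_22 = (0.90)(0.80) − (-0.25)(-0.15) = 0.6825
  C_23 = −[(0.90)(-0.35) − (-0.35)(-0.15)] = 0.3675
  C_31 = (-0.35)(-0.25) − (-0.25)(0.85) = 0.3000
  C_32 = −[(0.90)(-0.25) − (-0.25)(-0.30)] = 0.3000
  C_33 = (0.90)(0.85) − (-0.35)(-0.30) = 0.6600
det(I−A) = Σ_j (I−A)_1j·C_1j = (0.90)(0.5925) + (-0.35)(0.2775) + (-0.25)(0.2325) = 0.3780
adj(I−A) = Cᵀ =
  [ 0.5925   0.3675   0.3000]
  [ 0.2775   0.6825   0.3000]
  [ 0.2325   0.3675   0.6600]
(I − A)⁻¹ = adj(I−A) / det(I−A) ≈
  [   1.5675     0.9722     0.7937]
  [   0.7341     1.8056     0.7937]
  [   0.6151     0.9722     1.7460]
Δx = (I − A)⁻¹ Δd with Δd having +150 in the Furniture component and 0 elsewhere.
So Δx_P = L_PF · (+150), where L_PF = adj(I−A)_PF / det(I−A) = 0.3675 / 0.3780.
Δx_P = 0.3675 × (+150) / 0.3780 = 55.125 / 0.3780 ≈ 145.8.

Δx_P = 145.8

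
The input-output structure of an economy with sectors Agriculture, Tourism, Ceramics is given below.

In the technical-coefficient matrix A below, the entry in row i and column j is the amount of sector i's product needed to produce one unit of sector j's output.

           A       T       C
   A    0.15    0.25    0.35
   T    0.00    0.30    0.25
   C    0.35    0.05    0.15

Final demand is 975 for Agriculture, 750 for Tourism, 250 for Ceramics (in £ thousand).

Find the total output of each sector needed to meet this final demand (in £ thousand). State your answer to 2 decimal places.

I − A =
  [   0.85    -0.25    -0.35]
  [   0.00     0.70    -0.25]
  [  -0.35    -0.05     0.85]
Cofactors of I−A, C_ij = (−1)^(i+j)·(minor ij) (rows/columns in the sector order above):
  C_11 = (0.70)(0.85) − (-0.25)(-0.05) = 0.5825
  C_12 = −[(0.00)(0.85) − (-0.25)(-0.35)] = 0.0875
  C_13 = (0.00)(-0.05) − (0.70)(-0.35) = 0.2450
  C_21 = −[(-0.25)(0.85) − (-0.35)(-0.05)] = 0.2300
  C_22 = (0.85)(0.85) − (-0.35)(-0.35) = 0.6000
  C_23 = −[(0.85)(-0.05) − (-0.25)(-0.35)] = 0.1300
  C_31 = (-0.25)(-0.25) − (-0.35)(0.70) = 0.3075
  C_32 = −[(0.85)(-0.25) − (-0.35)(0.00)] = 0.2125
  C_33 = (0.85)(0.70) − (-0.25)(0.00) = 0.5950
det(I−A) = Σ_j (I−A)_1j·C_1j = (0.85)(0.5825) + (-0.25)(0.0875) + (-0.35)(0.2450) = 0.3875
adj(I−A) = Cᵀ =
  [ 0.5825   0.2300   0.3075]
  [ 0.0875   0.6000   0.2125]
  [ 0.2450   0.1300   0.5950]
(I − A)⁻¹ = adj(I−A) / det(I−A) ≈
  [   1.5032     0.5935     0.7935]
  [   0.2258     1.5484     0.5484]
  [   0.6323     0.3355     1.5355]
x = (I − A)⁻¹ d = adj(I−A)·d / det(I−A), with det(I−A) = 0.3875:
  x_A = (0.5825·975 + 0.2300·750 + 0.3075·250) / 0.3875 = 817.3125 / 0.3875 ≈ 2109.19
  x_T = (0.0875·975 + 0.6000·750 + 0.2125·250) / 0.3875 = 588.4375 / 0.3875 ≈ 1518.55
  x_C = (0.2450·975 + 0.1300·750 + 0.5950·250) / 0.3875 = 485.125 / 0.3875 ≈ 1251.94

x_A = 2109.19, x_T = 1518.55, x_C = 1251.94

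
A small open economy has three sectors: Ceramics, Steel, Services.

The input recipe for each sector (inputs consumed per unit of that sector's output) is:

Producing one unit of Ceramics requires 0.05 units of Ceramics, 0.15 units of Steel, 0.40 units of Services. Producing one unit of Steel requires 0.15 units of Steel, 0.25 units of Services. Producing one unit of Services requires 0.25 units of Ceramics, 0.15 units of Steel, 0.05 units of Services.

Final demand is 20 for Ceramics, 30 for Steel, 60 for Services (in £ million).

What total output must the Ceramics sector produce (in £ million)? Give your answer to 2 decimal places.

I − A =
  [   0.95     0.00    -0.25]
  [  -0.15     0.85    -0.15]
  [  -0.40    -0.25     0.95]
Cofactors of I−A, C_ij = (−1)^(i+j)·(minor ij) (rows/columns in the sector order above):
  C_11 = (0.85)(0.95) − (-0.15)(-0.25) = 0.7700
  C_12 = −[(-0.15)(0.95) − (-0.15)(-0.40)] = 0.2025
  C_13 = (-0.15)(-0.25) − (0.85)(-0.40) = 0.3775
  C_21 = −[(0.00)(0.95) − (-0.25)(-0.25)] = 0.0625
  C_22 = (0.95)(0.95) − (-0.25)(-0.40) = 0.8025
  C_23 = −[(0.95)(-0.25) − (0.00)(-0.40)] = 0.2375
  C_31 = (0.00)(-0.15) − (-0.25)(0.85) = 0.2125
  C_32 = −[(0.95)(-0.15) − (-0.25)(-0.15)] = 0.1800
  C_33 = (0.95)(0.85) − (0.00)(-0.15) = 0.8075
det(I−A) = Σ_j (I−A)_1j·C_1j = (0.95)(0.7700) + (0.00)(0.2025) + (-0.25)(0.3775) = 0.637125
adj(I−A) = Cᵀ =
  [ 0.7700   0.0625   0.2125]
  [ 0.2025   0.8025   0.1800]
  [ 0.3775   0.2375   0.8075]
(I − A)⁻¹ = adj(I−A) / det(I−A) ≈
  [   1.2086     0.0981     0.3335]
  [   0.3178     1.2596     0.2825]
  [   0.5925     0.3728     1.2674]
x = (I − A)⁻¹ d = adj(I−A)·d / det(I−A), with det(I−A) = 0.637125:
  x_1 = (0.7700·20 + 0.0625·30 + 0.2125·60) / 0.637125 = 30.025 / 0.637125 ≈ 47.13
  x_2 = (0.2025·20 + 0.8025·30 + 0.1800·60) / 0.637125 = 38.925 / 0.637125 ≈ 61.09
  x_3 = (0.3775·20 + 0.2375·30 + 0.8075·60) / 0.637125 = 63.125 / 0.637125 ≈ 99.08

x_1 = 47.13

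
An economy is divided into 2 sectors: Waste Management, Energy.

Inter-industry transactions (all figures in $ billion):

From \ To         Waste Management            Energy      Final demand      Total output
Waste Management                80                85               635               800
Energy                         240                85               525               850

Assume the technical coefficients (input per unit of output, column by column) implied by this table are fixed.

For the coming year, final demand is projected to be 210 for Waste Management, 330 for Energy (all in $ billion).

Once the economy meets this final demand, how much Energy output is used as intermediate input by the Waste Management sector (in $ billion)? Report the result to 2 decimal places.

z_21 = 85.38

Technical coefficients a_ij = z_ij / X_j:
  a_11 = 80/800 = 0.10, a_21 = 240/800 = 0.30
  a_12 = 85/850 = 0.10, a_22 = 85/850 = 0.10
I − A =
  [   0.90    -0.10]
  [  -0.30     0.90]
det(I−A) = (0.90)(0.90) − (-0.10)(-0.30) = 0.7800
adj(I−A) = [[0.90, 0.10], [0.30, 0.90]]
(I − A)⁻¹ = adj(I−A) / det(I−A) ≈
  [   1.1538     0.1282]
  [   0.3846     1.1538]
First solve x = (I − A)⁻¹ d = adj(I−A)·d / det(I−A); in particular x_1 = (0.90·210 + 0.10·330) / 0.7800 = 222.00 / 0.7800 ≈ 284.6154.
Intermediate flow from 2 to 1: z_21 = a_21 · x_1 = 0.30 × 222.00 / 0.7800 = 66.60 / 0.7800 ≈ 85.38.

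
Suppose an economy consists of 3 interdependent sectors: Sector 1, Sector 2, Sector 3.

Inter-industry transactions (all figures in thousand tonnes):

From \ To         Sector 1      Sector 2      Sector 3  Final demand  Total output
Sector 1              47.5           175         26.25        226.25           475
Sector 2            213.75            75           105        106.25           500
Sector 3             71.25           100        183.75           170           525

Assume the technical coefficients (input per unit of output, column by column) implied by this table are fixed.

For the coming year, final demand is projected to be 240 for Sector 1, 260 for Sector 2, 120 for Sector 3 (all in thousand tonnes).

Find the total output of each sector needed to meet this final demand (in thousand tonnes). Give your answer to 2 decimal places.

Technical coefficients a_ij = z_ij / X_j:
  a_11 = 47.5/475 = 0.10, a_21 = 213.75/475 = 0.45, a_31 = 71.25/475 = 0.15
  a_12 = 175/500 = 0.35, a_22 = 75/500 = 0.15, a_32 = 100/500 = 0.20
  a_13 = 26.25/525 = 0.05, a_23 = 105/525 = 0.20, a_33 = 183.75/525 = 0.35
I − A =
  [   0.90    -0.35    -0.05]
  [  -0.45     0.85    -0.20]
  [  -0.15    -0.20     0.65]
Cofactors of I−A, C_ij = (−1)^(i+j)·(minor ij) (rows/columns in the sector order above):
  C_11 = (0.85)(0.65) − (-0.20)(-0.20) = 0.5125
  C_12 = −[(-0.45)(0.65) − (-0.20)(-0.15)] = 0.3225
  C_13 = (-0.45)(-0.20) − (0.85)(-0.15) = 0.2175
  C_21 = −[(-0.35)(0.65) − (-0.05)(-0.20)] = 0.2375
  C_22 = (0.90)(0.65) − (-0.05)(-0.15) = 0.5775
  C_23 = −[(0.90)(-0.20) − (-0.35)(-0.15)] = 0.2325
  C_31 = (-0.35)(-0.20) − (-0.05)(0.85) = 0.1125
  C_32 = −[(0.90)(-0.20) − (-0.05)(-0.45)] = 0.2025
  C_33 = (0.90)(0.85) − (-0.35)(-0.45) = 0.6075
det(I−A) = Σ_j (I−A)_1j·C_1j = (0.90)(0.5125) + (-0.35)(0.3225) + (-0.05)(0.2175) = 0.3375
adj(I−A) = Cᵀ =
  [ 0.5125   0.2375   0.1125]
  [ 0.3225   0.5775   0.2025]
  [ 0.2175   0.2325   0.6075]
(I − A)⁻¹ = adj(I−A) / det(I−A) ≈
  [   1.5185     0.7037     0.3333]
  [   0.9556     1.7111     0.6000]
  [   0.6444     0.6889     1.8000]
x = (I − A)⁻¹ d = adj(I−A)·d / det(I−A), with det(I−A) = 0.3375:
  x_1 = (0.5125·240 + 0.2375·260 + 0.1125·120) / 0.3375 = 198.25 / 0.3375 ≈ 587.41
  x_2 = (0.3225·240 + 0.5775·260 + 0.2025·120) / 0.3375 = 251.85 / 0.3375 ≈ 746.22
  x_3 = (0.2175·240 + 0.2325·260 + 0.6075·120) / 0.3375 = 185.55 / 0.3375 ≈ 549.78

x_1 = 587.41, x_2 = 746.22, x_3 = 549.78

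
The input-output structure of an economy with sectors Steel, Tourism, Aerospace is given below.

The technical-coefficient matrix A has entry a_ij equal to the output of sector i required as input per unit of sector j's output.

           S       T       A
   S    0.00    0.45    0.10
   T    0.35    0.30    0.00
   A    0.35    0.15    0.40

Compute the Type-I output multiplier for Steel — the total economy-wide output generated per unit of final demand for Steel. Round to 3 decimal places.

I − A =
  [   1.00    -0.45    -0.10]
  [  -0.35     0.70     0.00]
  [  -0.35    -0.15     0.60]
Cofactors of I−A, C_ij = (−1)^(i+j)·(minor ij) (rows/columns in the sector order above):
  C_11 = (0.70)(0.60) − (0.00)(-0.15) = 0.4200
  C_12 = −[(-0.35)(0.60) − (0.00)(-0.35)] = 0.2100
  C_13 = (-0.35)(-0.15) − (0.70)(-0.35) = 0.2975
  C_21 = −[(-0.45)(0.60) − (-0.10)(-0.15)] = 0.2850
  C_22 = (1.00)(0.60) − (-0.10)(-0.35) = 0.5650
  C_23 = −[(1.00)(-0.15) − (-0.45)(-0.35)] = 0.3075
  C_31 = (-0.45)(0.00) − (-0.10)(0.70) = 0.0700
  C_32 = −[(1.00)(0.00) − (-0.10)(-0.35)] = 0.0350
  C_33 = (1.00)(0.70) − (-0.45)(-0.35) = 0.5425
det(I−A) = Σ_j (I−A)_1j·C_1j = (1.00)(0.4200) + (-0.45)(0.2100) + (-0.10)(0.2975) = 0.29575
adj(I−A) = Cᵀ =
  [ 0.4200   0.2850   0.0700]
  [ 0.2100   0.5650   0.0350]
  [ 0.2975   0.3075   0.5425]
(I − A)⁻¹ = adj(I−A) / det(I−A) ≈
  [   1.4201     0.9637     0.2367]
  [   0.7101     1.9104     0.1183]
  [   1.0059     1.0397     1.8343]
The output multiplier for sector j is the column-j sum of the Leontief inverse (I − A)⁻¹ = adj(I−A) / det(I−A).
Column S of adj(I−A): (0.4200, 0.2100, 0.2975); det(I−A) = 0.29575.
m_S = (0.4200 + 0.2100 + 0.2975) / 0.29575 = 0.9275 / 0.29575 ≈ 3.136.

m_S = 3.136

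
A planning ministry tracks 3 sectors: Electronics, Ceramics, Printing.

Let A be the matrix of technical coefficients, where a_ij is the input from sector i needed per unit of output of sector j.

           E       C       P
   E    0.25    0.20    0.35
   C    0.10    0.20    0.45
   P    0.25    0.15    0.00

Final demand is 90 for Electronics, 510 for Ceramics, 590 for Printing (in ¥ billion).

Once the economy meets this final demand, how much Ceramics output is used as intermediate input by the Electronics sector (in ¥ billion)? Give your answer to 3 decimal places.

z_CE = 95.685

I − A =
  [   0.75    -0.20    -0.35]
  [  -0.10     0.80    -0.45]
  [  -0.25    -0.15     1.00]
Cofactors of I−A, C_ij = (−1)^(i+j)·(minor ij) (rows/columns in the sector order above):
  C_11 = (0.80)(1.00) − (-0.45)(-0.15) = 0.7325
  C_12 = −[(-0.10)(1.00) − (-0.45)(-0.25)] = 0.2125
  C_13 = (-0.10)(-0.15) − (0.80)(-0.25) = 0.2150
  C_21 = −[(-0.20)(1.00) − (-0.35)(-0.15)] = 0.2525
  C_22 = (0.75)(1.00) − (-0.35)(-0.25) = 0.6625
  C_23 = −[(0.75)(-0.15) − (-0.20)(-0.25)] = 0.1625
  C_31 = (-0.20)(-0.45) − (-0.35)(0.80) = 0.3700
  C_32 = −[(0.75)(-0.45) − (-0.35)(-0.10)] = 0.3725
  C_33 = (0.75)(0.80) − (-0.20)(-0.10) = 0.5800
det(I−A) = Σ_j (I−A)_1j·C_1j = (0.75)(0.7325) + (-0.20)(0.2125) + (-0.35)(0.2150) = 0.431625
adj(I−A) = Cᵀ =
  [ 0.7325   0.2525   0.3700]
  [ 0.2125   0.6625   0.3725]
  [ 0.2150   0.1625   0.5800]
(I − A)⁻¹ = adj(I−A) / det(I−A) ≈
  [   1.6971     0.5850     0.8572]
  [   0.4923     1.5349     0.8630]
  [   0.4981     0.3765     1.3438]
First solve x = (I − A)⁻¹ d = adj(I−A)·d / det(I−A); in particular x_E = (0.7325·90 + 0.2525·510 + 0.3700·590) / 0.431625 = 413.00 / 0.431625 ≈ 956.84912.
Intermediate flow from C to E: z_CE = a_CE · x_E = 0.10 × 413.00 / 0.431625 = 41.30 / 0.431625 ≈ 95.685.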